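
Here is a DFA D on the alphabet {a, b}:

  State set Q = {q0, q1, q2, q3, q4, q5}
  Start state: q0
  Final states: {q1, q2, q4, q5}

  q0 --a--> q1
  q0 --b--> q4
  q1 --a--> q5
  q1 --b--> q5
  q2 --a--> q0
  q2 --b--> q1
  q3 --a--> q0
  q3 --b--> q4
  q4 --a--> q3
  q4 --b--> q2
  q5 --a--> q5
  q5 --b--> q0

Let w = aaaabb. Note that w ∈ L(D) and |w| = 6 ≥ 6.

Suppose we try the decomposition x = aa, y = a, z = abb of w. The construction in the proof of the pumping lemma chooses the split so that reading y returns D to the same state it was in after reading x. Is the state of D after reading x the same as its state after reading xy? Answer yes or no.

yes

State sequence: q0 -a-> q1 -a-> q5 -a-> q5

After x (step 2): q5. After xy (step 3): q5.
They match, so y = a drives D around a cycle from q5 back to itself; pumping y any number of times keeps D in q5 before reading z, and xyⁱz ∈ L(D) for every i ≥ 0.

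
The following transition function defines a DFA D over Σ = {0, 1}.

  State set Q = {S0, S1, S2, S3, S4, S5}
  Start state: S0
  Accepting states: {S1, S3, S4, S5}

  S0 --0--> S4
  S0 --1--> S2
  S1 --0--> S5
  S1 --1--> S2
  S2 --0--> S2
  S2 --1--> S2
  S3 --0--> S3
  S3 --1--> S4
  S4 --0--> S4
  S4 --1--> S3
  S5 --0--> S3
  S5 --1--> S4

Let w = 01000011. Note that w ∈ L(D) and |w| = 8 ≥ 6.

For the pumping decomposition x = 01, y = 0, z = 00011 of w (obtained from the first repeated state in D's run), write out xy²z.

010000011

xy^2z = 01·0·0·00011 = 010000011.
Reading y = 0 takes D from S3 back to S3, so after x·y·y the machine is still in S3, and z then leads to the accepting state S3. Hence 010000011 ∈ L(D).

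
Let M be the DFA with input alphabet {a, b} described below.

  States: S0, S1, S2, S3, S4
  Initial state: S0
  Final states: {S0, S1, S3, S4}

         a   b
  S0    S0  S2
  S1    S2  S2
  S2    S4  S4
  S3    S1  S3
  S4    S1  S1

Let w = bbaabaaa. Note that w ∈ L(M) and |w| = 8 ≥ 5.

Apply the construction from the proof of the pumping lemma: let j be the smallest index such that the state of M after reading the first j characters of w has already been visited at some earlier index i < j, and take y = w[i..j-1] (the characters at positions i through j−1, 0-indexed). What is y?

State sequence: S0 -b-> S2 -b-> S4 -a-> S1 -a-> S2 -b-> S4 -a-> S1 -a-> S2 -a-> S4
First repeat at step 4: S2 was already visited.

So i = 1, j = 4, giving x = w[0:1] = b, y = w[1:4] = baa, z = w[4:8] = baaa.
Check: |xy| = 4 ≤ 5 and |y| = 3 ≥ 1. Reading y takes M from S2 back to S2, so every xyⁱz is accepted.

baa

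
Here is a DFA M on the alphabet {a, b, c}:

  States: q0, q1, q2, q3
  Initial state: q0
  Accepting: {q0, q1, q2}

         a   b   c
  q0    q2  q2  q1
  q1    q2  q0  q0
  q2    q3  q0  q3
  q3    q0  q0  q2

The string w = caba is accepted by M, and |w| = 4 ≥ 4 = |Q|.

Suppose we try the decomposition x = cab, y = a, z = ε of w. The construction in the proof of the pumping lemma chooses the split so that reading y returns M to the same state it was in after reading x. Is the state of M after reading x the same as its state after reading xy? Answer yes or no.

no

State sequence: q0 -c-> q1 -a-> q2 -b-> q0 -a-> q2

After x (step 3): q0. After xy (step 4): q2.
They differ (q0 ≠ q2), so y is not a cycle from the state after x; this split is not the one the pumping-lemma construction produces, and pumping y need not keep the string in L(M).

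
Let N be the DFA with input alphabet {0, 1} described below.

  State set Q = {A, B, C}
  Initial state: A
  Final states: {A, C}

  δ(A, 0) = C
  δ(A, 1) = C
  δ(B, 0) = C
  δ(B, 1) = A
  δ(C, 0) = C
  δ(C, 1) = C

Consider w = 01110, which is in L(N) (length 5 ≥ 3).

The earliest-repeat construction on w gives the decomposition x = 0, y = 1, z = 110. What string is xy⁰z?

xy⁰z = xz = 0·110 = 0110.
Reading y = 1 takes N from C back to C, so after x the machine is still in C, and z then leads to the accepting state C. Hence 0110 ∈ L(N).

0110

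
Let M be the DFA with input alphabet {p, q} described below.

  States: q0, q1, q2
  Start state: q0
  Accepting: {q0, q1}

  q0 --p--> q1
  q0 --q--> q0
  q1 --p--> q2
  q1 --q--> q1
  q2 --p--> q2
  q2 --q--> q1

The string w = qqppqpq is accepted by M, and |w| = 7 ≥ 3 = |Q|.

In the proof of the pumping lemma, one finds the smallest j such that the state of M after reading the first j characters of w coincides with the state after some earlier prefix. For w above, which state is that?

q0

State sequence: q0 -q-> q0 -q-> q0 -p-> q1 -p-> q2 -q-> q1 -p-> q2 -q-> q1
First repeat at step 1: q0 was already visited.

The earliest repeat is at step j = 1: M is in q0, which it already visited at step i = 0.
Pumping length from the standard proof: p = 3 (the number of states). The repeated state found above gives |xy| = j ≤ 3 and |y| = j − i ≥ 1.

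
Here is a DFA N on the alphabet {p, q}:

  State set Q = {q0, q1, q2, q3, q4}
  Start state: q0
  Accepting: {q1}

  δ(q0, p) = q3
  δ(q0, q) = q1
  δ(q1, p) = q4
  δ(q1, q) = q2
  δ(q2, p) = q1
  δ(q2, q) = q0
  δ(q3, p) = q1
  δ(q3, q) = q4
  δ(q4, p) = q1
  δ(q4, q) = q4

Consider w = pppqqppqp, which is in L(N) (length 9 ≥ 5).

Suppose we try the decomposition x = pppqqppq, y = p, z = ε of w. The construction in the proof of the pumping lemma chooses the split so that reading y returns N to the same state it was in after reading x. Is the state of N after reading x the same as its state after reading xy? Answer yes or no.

no

State sequence: q0 -p-> q3 -p-> q1 -p-> q4 -q-> q4 -q-> q4 -p-> q1 -p-> q4 -q-> q4 -p-> q1

After x (step 8): q4. After xy (step 9): q1.
They differ (q4 ≠ q1), so y is not a cycle from the state after x; this split is not the one the pumping-lemma construction produces, and pumping y need not keep the string in L(N).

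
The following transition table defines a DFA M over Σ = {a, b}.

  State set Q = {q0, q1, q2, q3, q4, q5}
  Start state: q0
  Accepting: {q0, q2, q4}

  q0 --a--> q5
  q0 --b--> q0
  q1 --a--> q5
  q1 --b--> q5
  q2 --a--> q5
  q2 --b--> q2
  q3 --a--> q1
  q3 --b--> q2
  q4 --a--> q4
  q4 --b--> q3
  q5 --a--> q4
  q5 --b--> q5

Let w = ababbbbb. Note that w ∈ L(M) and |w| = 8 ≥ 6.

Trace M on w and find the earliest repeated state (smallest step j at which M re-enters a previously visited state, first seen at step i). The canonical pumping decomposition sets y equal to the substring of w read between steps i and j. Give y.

b

State sequence: q0 -a-> q5 -b-> q5 -a-> q4 -b-> q3 -b-> q2 -b-> q2 -b-> q2 -b-> q2
First repeat at step 2: q5 was already visited.

So i = 1, j = 2, giving x = w[0:1] = a, y = w[1:2] = b, z = w[2:8] = abbbbb.
Check: |xy| = 2 ≤ 6 and |y| = 1 ≥ 1. Reading y takes M from q5 back to q5, so every xyⁱz is accepted.
With |Q| = 6, pigeonhole forces a state repeat no later than step 6; the substring read between the first and second visits to that state can be pumped.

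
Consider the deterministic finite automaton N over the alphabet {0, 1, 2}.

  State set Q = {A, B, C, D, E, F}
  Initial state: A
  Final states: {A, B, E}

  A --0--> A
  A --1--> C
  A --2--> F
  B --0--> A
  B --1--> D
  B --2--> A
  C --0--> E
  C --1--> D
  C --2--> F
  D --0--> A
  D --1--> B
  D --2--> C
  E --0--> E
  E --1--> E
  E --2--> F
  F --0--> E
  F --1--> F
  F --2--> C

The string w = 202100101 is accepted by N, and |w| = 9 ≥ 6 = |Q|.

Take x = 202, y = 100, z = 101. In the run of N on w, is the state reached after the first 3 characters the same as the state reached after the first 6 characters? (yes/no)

State sequence: A -2-> F -0-> E -2-> F -1-> F -0-> E -0-> E

After x (step 3): F. After xy (step 6): E.
They differ (F ≠ E), so y is not a cycle from the state after x; this split is not the one the pumping-lemma construction produces, and pumping y need not keep the string in L(N).

no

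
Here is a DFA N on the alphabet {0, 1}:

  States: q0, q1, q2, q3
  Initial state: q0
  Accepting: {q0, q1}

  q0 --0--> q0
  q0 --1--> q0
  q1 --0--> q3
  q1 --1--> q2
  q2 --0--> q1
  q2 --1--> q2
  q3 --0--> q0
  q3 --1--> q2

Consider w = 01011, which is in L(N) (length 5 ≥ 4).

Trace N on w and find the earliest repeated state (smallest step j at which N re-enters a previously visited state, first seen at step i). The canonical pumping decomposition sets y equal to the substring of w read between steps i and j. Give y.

0

State sequence: q0 -0-> q0 -1-> q0 -0-> q0 -1-> q0 -1-> q0
First repeat at step 1: q0 was already visited.

So i = 0, j = 1, giving x = w[0:0] = ε, y = w[0:1] = 0, z = w[1:5] = 1011.
Check: |xy| = 1 ≤ 4 and |y| = 1 ≥ 1. Reading y takes N from q0 back to q0, so every xyⁱz is accepted.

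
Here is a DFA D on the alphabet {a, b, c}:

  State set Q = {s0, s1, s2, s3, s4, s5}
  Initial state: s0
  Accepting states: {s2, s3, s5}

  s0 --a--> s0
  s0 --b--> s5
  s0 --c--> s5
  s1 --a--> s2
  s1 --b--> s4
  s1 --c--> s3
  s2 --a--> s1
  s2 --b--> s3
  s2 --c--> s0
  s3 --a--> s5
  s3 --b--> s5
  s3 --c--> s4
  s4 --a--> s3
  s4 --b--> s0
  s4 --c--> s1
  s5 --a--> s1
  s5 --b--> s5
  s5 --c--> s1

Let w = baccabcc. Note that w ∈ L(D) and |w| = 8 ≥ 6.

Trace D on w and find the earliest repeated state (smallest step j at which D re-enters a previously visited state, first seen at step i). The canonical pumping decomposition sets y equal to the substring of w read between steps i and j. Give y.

State sequence: s0 -b-> s5 -a-> s1 -c-> s3 -c-> s4 -a-> s3 -b-> s5 -c-> s1 -c-> s3
First repeat at step 5: s3 was already visited.

So i = 3, j = 5, giving x = w[0:3] = bac, y = w[3:5] = ca, z = w[5:8] = bcc.
Check: |xy| = 5 ≤ 6 and |y| = 2 ≥ 1. Reading y takes D from s3 back to s3, so every xyⁱz is accepted.

ca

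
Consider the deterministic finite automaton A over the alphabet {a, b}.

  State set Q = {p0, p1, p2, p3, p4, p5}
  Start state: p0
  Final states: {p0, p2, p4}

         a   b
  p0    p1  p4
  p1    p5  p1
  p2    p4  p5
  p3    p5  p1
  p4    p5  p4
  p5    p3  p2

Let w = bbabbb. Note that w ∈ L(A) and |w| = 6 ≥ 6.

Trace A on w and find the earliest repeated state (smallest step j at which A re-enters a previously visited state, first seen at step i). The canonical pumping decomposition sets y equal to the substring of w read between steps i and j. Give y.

State sequence: p0 -b-> p4 -b-> p4 -a-> p5 -b-> p2 -b-> p5 -b-> p2
First repeat at step 2: p4 was already visited.

So i = 1, j = 2, giving x = w[0:1] = b, y = w[1:2] = b, z = w[2:6] = abbb.
Check: |xy| = 2 ≤ 6 and |y| = 1 ≥ 1. Reading y takes A from p4 back to p4, so every xyⁱz is accepted.
The DFA has 6 states, so the proof of the pumping lemma guarantees a repeated state among the first 6+1 visited; the segment between the two visits is the pumpable y.

b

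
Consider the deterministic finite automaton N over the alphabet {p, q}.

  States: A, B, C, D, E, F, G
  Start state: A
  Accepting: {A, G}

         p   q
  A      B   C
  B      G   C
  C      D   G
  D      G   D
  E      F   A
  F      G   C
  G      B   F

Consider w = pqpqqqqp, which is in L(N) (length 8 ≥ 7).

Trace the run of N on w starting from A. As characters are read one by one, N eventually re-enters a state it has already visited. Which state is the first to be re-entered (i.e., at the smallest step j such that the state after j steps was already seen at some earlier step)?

D

Run of N on w = p q p q q q q p:
  step 0: A  (start)
  step 1: B  (read p: A→B)
  step 2: C  (read q: B→C)
  step 3: D  (read p: C→D)
  step 4: D  (read q: D→D)   ← first repeat (D seen earlier)
  step 5: D  (read q: D→D)
  step 6: D  (read q: D→D)
  step 7: D  (read q: D→D)
  step 8: G  (read p: D→G)

The earliest repeat is at step j = 4: N is in D, which it already visited at step i = 3.
With |Q| = 7, pigeonhole forces a state repeat no later than step 7; the substring read between the first and second visits to that state can be pumped.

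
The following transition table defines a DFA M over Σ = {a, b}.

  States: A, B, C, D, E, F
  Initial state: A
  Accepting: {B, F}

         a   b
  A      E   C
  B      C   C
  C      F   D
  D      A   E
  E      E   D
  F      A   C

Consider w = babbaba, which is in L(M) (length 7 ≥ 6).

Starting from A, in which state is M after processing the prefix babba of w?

A

State sequence: A -b-> C -a-> F -b-> C -b-> D -a-> A

After reading 5 characters, M is in state A.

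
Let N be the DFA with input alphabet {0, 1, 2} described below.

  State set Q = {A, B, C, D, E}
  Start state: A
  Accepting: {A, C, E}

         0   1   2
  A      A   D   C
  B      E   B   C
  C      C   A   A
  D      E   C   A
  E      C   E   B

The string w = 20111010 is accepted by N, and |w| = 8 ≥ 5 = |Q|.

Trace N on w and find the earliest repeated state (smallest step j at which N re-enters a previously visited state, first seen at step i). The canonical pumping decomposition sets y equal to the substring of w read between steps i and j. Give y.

0

State sequence: A -2-> C -0-> C -1-> A -1-> D -1-> C -0-> C -1-> A -0-> A
First repeat at step 2: C was already visited.

So i = 1, j = 2, giving x = w[0:1] = 2, y = w[1:2] = 0, z = w[2:8] = 111010.
Check: |xy| = 2 ≤ 5 and |y| = 1 ≥ 1. Reading y takes N from C back to C, so every xyⁱz is accepted.
Pumping length from the standard proof: p = 5 (the number of states). The repeated state found above gives |xy| = j ≤ 5 and |y| = j − i ≥ 1.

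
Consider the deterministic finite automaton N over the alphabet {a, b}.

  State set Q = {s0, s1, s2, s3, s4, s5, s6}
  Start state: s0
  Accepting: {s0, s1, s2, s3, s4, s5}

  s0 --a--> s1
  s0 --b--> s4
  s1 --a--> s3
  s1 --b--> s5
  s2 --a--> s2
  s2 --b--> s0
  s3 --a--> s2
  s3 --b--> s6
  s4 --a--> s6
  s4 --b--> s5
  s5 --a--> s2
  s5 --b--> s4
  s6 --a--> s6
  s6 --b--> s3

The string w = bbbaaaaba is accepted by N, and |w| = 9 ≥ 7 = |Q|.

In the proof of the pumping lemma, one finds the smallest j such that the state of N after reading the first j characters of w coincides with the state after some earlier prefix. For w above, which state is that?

State sequence: s0 -b-> s4 -b-> s5 -b-> s4 -a-> s6 -a-> s6 -a-> s6 -a-> s6 -b-> s3 -a-> s2
First repeat at step 3: s4 was already visited.

The earliest repeat is at step j = 3: N is in s4, which it already visited at step i = 1.
The DFA has 7 states, so the proof of the pumping lemma guarantees a repeated state among the first 7+1 visited; the segment between the two visits is the pumpable y.

s4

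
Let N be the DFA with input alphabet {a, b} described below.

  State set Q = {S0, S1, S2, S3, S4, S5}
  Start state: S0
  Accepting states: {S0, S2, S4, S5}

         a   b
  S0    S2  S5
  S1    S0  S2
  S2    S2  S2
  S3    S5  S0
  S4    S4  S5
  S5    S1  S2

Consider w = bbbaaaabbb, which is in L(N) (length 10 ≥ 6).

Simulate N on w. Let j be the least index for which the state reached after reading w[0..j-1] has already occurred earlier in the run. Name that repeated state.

S2

Run of N on w = b b b a a a a b b b:
  step 0: S0  (start)
  step 1: S5  (read b: S0→S5)
  step 2: S2  (read b: S5→S2)
  step 3: S2  (read b: S2→S2)   ← first repeat (S2 seen earlier)
  step 4: S2  (read a: S2→S2)
  step 5: S2  (read a: S2→S2)
  step 6: S2  (read a: S2→S2)
  step 7: S2  (read a: S2→S2)
  step 8: S2  (read b: S2→S2)
  step 9: S2  (read b: S2→S2)
  step 10: S2  (read b: S2→S2)

The earliest repeat is at step j = 3: N is in S2, which it already visited at step i = 2.
With |Q| = 6, pigeonhole forces a state repeat no later than step 6; the substring read between the first and second visits to that state can be pumped.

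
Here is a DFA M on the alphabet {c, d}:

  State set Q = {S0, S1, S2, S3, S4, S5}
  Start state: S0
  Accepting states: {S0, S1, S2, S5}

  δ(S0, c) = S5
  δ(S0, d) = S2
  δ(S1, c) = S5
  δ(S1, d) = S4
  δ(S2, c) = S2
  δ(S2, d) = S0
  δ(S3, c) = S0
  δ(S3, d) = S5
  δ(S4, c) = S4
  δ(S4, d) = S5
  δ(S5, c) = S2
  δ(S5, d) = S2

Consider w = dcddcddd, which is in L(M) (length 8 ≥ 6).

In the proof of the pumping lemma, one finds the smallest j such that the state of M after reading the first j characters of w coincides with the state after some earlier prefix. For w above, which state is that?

State sequence: S0 -d-> S2 -c-> S2 -d-> S0 -d-> S2 -c-> S2 -d-> S0 -d-> S2 -d-> S0
First repeat at step 2: S2 was already visited.

The earliest repeat is at step j = 2: M is in S2, which it already visited at step i = 1.

S2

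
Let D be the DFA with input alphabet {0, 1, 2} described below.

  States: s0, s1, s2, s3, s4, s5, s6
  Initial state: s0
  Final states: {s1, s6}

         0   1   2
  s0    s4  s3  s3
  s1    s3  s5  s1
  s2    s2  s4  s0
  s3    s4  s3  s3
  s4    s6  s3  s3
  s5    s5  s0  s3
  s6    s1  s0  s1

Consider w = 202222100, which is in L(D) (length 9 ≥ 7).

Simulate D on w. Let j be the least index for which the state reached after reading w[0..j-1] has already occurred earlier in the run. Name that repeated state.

s3

Run of D on w = 2 0 2 2 2 2 1 0 0:
  step 0: s0  (start)
  step 1: s3  (read 2: s0→s3)
  step 2: s4  (read 0: s3→s4)
  step 3: s3  (read 2: s4→s3)   ← first repeat (s3 seen earlier)
  step 4: s3  (read 2: s3→s3)
  step 5: s3  (read 2: s3→s3)
  step 6: s3  (read 2: s3→s3)
  step 7: s3  (read 1: s3→s3)
  step 8: s4  (read 0: s3→s4)
  step 9: s6  (read 0: s4→s6)

The earliest repeat is at step j = 3: D is in s3, which it already visited at step i = 1.
Since D has 7 states, any run of length ≥ 7 visits 7+1 states, so by pigeonhole some state repeats within the first 7 steps — that repeat gives the pumpable loop.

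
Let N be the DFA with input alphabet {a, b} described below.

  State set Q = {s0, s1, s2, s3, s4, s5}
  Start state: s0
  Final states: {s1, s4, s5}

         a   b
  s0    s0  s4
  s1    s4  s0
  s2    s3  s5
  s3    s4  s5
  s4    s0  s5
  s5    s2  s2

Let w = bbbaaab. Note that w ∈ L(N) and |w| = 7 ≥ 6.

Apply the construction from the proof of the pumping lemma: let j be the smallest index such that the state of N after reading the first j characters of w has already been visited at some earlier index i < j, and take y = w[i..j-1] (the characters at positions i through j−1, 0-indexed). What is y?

bbaa

Run of N on w = b b b a a a b:
  step 0: s0  (start)
  step 1: s4  (read b: s0→s4)
  step 2: s5  (read b: s4→s5)
  step 3: s2  (read b: s5→s2)
  step 4: s3  (read a: s2→s3)
  step 5: s4  (read a: s3→s4)   ← first repeat (s4 seen earlier)
  step 6: s0  (read a: s4→s0)
  step 7: s4  (read b: s0→s4)

So i = 1, j = 5, giving x = w[0:1] = b, y = w[1:5] = bbaa, z = w[5:7] = ab.
Check: |xy| = 5 ≤ 6 and |y| = 4 ≥ 1. Reading y takes N from s4 back to s4, so every xyⁱz is accepted.
Since N has 6 states, any run of length ≥ 6 visits 6+1 states, so by pigeonhole some state repeats within the first 6 steps — that repeat gives the pumpable loop.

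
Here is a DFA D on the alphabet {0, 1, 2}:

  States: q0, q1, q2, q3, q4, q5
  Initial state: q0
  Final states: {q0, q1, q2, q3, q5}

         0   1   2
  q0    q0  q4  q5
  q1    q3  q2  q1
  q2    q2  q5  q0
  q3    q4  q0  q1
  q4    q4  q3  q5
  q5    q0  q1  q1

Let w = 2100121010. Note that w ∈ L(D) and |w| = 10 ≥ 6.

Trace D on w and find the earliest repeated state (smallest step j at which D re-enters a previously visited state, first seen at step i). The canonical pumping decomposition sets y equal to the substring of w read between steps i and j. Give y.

01

Run of D on w = 2 1 0 0 1 2 1 0 1 0:
  step 0: q0  (start)
  step 1: q5  (read 2: q0→q5)
  step 2: q1  (read 1: q5→q1)
  step 3: q3  (read 0: q1→q3)
  step 4: q4  (read 0: q3→q4)
  step 5: q3  (read 1: q4→q3)   ← first repeat (q3 seen earlier)
  step 6: q1  (read 2: q3→q1)
  step 7: q2  (read 1: q1→q2)
  step 8: q2  (read 0: q2→q2)
  step 9: q5  (read 1: q2→q5)
  step 10: q0  (read 0: q5→q0)

So i = 3, j = 5, giving x = w[0:3] = 210, y = w[3:5] = 01, z = w[5:10] = 21010.
Check: |xy| = 5 ≤ 6 and |y| = 2 ≥ 1. Reading y takes D from q3 back to q3, so every xyⁱz is accepted.
With |Q| = 6, pigeonhole forces a state repeat no later than step 6; the substring read between the first and second visits to that state can be pumped.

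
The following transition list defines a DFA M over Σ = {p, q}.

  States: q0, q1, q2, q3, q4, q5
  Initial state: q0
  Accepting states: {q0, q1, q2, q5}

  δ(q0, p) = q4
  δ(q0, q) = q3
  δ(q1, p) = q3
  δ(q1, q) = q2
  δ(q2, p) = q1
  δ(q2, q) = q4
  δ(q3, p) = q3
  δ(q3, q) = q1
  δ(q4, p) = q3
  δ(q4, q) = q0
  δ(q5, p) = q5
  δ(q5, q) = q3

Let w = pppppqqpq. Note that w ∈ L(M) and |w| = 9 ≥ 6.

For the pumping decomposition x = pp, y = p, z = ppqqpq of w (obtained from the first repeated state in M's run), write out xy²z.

xy^2z = pp·p·p·ppqqpq = ppppppqqpq.
Reading y = p takes M from q3 back to q3, so after x·y·y the machine is still in q3, and z then leads to the accepting state q2. Hence ppppppqqpq ∈ L(M).

ppppppqqpq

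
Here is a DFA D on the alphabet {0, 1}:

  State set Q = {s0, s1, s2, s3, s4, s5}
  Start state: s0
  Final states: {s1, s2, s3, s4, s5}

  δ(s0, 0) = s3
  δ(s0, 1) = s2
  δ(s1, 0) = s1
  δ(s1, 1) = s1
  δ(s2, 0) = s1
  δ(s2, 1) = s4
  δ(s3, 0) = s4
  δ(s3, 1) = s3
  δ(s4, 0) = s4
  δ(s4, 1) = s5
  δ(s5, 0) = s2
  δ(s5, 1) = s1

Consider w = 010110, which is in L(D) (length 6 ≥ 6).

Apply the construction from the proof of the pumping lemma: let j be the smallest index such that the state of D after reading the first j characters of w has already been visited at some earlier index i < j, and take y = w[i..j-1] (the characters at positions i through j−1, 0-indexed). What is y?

1

State sequence: s0 -0-> s3 -1-> s3 -0-> s4 -1-> s5 -1-> s1 -0-> s1
First repeat at step 2: s3 was already visited.

So i = 1, j = 2, giving x = w[0:1] = 0, y = w[1:2] = 1, z = w[2:6] = 0110.
Check: |xy| = 2 ≤ 6 and |y| = 1 ≥ 1. Reading y takes D from s3 back to s3, so every xyⁱz is accepted.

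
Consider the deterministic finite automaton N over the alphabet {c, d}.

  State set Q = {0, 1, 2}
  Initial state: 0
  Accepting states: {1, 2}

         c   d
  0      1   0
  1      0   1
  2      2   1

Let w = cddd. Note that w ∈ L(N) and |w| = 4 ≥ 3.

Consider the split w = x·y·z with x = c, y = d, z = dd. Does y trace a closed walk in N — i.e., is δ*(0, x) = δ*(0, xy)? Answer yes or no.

Run of N on the first 2 characters of w = c d:
  step 0: 0  (start)
  step 1: 1  (read c: 0→1)
  step 2: 1  (read d: 1→1)

After x (step 1): 1. After xy (step 2): 1.
They match, so y = d drives N around a cycle from 1 back to itself; pumping y any number of times keeps N in 1 before reading z, and xyⁱz ∈ L(N) for every i ≥ 0.

yes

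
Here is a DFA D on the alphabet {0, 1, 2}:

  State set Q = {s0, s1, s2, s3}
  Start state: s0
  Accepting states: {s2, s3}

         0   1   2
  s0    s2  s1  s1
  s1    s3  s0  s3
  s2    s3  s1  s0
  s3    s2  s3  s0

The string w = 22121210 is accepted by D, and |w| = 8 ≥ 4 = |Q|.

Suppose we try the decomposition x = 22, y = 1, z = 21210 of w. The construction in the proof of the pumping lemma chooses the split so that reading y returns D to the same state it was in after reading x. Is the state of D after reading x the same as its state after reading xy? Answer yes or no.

yes

State sequence: s0 -2-> s1 -2-> s3 -1-> s3

After x (step 2): s3. After xy (step 3): s3.
They match, so y = 1 drives D around a cycle from s3 back to itself; pumping y any number of times keeps D in s3 before reading z, and xyⁱz ∈ L(D) for every i ≥ 0.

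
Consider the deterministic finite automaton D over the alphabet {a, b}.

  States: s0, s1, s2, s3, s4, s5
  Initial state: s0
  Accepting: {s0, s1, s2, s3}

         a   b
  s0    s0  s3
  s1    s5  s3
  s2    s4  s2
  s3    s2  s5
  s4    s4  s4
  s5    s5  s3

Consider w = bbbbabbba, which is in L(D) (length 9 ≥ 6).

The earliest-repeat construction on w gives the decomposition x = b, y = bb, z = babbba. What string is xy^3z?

bbbbbbbbabbba

xy^3z = b·bb·bb·bb·babbba = bbbbbbbbabbba.
Reading y = bb takes D from s3 back to s3, so after x·y·y·y the machine is still in s3, and z then leads to the accepting state s2. Hence bbbbbbbbabbba ∈ L(D).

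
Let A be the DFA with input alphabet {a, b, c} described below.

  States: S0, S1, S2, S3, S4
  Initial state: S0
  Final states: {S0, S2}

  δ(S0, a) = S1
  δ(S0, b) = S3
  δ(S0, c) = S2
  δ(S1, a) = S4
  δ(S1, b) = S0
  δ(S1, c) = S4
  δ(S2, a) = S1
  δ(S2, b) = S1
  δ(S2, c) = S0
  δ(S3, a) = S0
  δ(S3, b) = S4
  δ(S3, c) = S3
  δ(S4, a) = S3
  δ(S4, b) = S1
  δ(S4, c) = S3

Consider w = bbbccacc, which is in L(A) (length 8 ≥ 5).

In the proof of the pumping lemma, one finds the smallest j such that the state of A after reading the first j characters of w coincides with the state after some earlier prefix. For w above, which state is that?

State sequence: S0 -b-> S3 -b-> S4 -b-> S1 -c-> S4 -c-> S3 -a-> S0 -c-> S2 -c-> S0
First repeat at step 4: S4 was already visited.

The earliest repeat is at step j = 4: A is in S4, which it already visited at step i = 2.

S4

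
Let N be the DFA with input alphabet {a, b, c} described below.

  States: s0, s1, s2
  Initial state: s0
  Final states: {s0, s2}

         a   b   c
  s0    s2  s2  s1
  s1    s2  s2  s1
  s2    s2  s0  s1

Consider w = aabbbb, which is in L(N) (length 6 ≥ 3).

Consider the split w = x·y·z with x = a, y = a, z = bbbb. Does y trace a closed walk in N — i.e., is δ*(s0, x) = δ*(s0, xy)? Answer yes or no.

State sequence: s0 -a-> s2 -a-> s2

After x (step 1): s2. After xy (step 2): s2.
They match, so y = a drives N around a cycle from s2 back to itself; pumping y any number of times keeps N in s2 before reading z, and xyⁱz ∈ L(N) for every i ≥ 0.

yes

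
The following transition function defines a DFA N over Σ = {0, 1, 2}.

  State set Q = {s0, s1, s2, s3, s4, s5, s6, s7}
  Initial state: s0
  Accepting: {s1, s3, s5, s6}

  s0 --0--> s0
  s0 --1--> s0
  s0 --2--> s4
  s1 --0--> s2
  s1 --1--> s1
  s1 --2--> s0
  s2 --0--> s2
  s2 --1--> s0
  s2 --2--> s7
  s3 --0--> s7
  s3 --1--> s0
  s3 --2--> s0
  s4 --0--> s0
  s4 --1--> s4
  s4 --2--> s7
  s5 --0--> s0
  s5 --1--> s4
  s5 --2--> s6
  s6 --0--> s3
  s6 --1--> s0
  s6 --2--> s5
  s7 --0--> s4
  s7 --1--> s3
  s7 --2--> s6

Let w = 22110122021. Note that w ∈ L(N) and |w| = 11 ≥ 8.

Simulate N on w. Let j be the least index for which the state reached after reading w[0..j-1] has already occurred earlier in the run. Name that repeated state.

Run of N on w = 2 2 1 1 0 1 2 2 0 2 1:
  step 0: s0  (start)
  step 1: s4  (read 2: s0→s4)
  step 2: s7  (read 2: s4→s7)
  step 3: s3  (read 1: s7→s3)
  step 4: s0  (read 1: s3→s0)   ← first repeat (s0 seen earlier)
  step 5: s0  (read 0: s0→s0)
  step 6: s0  (read 1: s0→s0)
  step 7: s4  (read 2: s0→s4)
  step 8: s7  (read 2: s4→s7)
  step 9: s4  (read 0: s7→s4)
  step 10: s7  (read 2: s4→s7)
  step 11: s3  (read 1: s7→s3)

The earliest repeat is at step j = 4: N is in s0, which it already visited at step i = 0.
Pumping length from the standard proof: p = 8 (the number of states). The repeated state found above gives |xy| = j ≤ 8 and |y| = j − i ≥ 1.

s0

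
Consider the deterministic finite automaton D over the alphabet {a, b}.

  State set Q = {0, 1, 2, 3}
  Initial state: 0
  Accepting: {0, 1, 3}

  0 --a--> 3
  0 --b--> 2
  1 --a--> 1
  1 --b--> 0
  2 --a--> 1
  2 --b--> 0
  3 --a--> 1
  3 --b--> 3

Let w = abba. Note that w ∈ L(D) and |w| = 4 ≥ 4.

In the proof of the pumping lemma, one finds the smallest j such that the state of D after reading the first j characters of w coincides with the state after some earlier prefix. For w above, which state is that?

3

State sequence: 0 -a-> 3 -b-> 3 -b-> 3 -a-> 1
First repeat at step 2: 3 was already visited.

The earliest repeat is at step j = 2: D is in 3, which it already visited at step i = 1.
Since D has 4 states, any run of length ≥ 4 visits 4+1 states, so by pigeonhole some state repeats within the first 4 steps — that repeat gives the pumpable loop.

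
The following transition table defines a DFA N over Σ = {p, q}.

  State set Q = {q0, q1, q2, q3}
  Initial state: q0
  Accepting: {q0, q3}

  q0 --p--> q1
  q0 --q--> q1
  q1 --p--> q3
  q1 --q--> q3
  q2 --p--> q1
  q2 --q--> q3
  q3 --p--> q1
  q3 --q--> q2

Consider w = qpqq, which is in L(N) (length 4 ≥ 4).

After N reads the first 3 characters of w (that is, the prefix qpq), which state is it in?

State sequence: q0 -q-> q1 -p-> q3 -q-> q2

After reading 3 characters, N is in state q2.

q2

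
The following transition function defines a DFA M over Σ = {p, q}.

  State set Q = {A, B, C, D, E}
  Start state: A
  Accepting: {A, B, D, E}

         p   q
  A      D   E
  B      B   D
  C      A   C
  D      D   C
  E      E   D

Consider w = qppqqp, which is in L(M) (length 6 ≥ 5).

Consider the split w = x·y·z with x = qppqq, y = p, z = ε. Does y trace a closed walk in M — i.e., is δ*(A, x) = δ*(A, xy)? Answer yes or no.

State sequence: A -q-> E -p-> E -p-> E -q-> D -q-> C -p-> A

After x (step 5): C. After xy (step 6): A.
They differ (C ≠ A), so y is not a cycle from the state after x; this split is not the one the pumping-lemma construction produces, and pumping y need not keep the string in L(M).

no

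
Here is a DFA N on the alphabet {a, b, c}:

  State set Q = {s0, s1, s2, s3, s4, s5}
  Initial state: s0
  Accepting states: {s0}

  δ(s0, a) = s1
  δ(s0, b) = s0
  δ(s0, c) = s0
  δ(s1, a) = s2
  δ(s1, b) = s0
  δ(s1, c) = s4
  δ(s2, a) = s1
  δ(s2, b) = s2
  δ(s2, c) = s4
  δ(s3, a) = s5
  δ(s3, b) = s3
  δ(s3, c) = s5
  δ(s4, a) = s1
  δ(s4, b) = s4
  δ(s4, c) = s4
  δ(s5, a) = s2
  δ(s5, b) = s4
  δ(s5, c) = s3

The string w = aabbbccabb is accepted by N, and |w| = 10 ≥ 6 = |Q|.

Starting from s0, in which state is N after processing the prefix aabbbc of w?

s4

State sequence: s0 -a-> s1 -a-> s2 -b-> s2 -b-> s2 -b-> s2 -c-> s4

After reading 6 characters, N is in state s4.
(This kind of state-tracing is the core of the pumping-lemma construction: with 6 states, pigeonhole forces a repeat within the first 6 steps.)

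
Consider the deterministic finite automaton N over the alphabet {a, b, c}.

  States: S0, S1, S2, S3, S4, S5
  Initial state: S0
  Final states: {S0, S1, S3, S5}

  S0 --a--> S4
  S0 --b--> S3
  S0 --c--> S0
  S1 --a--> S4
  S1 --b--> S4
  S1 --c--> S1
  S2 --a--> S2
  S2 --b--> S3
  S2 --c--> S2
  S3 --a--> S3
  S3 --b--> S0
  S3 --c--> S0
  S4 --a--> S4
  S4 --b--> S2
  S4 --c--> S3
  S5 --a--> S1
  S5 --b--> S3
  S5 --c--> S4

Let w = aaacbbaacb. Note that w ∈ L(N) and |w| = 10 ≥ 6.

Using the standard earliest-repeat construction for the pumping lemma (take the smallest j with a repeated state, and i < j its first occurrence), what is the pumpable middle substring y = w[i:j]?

a

Run of N on w = a a a c b b a a c b:
  step 0: S0  (start)
  step 1: S4  (read a: S0→S4)
  step 2: S4  (read a: S4→S4)   ← first repeat (S4 seen earlier)
  step 3: S4  (read a: S4→S4)
  step 4: S3  (read c: S4→S3)
  step 5: S0  (read b: S3→S0)
  step 6: S3  (read b: S0→S3)
  step 7: S3  (read a: S3→S3)
  step 8: S3  (read a: S3→S3)
  step 9: S0  (read c: S3→S0)
  step 10: S3  (read b: S0→S3)

So i = 1, j = 2, giving x = w[0:1] = a, y = w[1:2] = a, z = w[2:10] = acbbaacb.
Check: |xy| = 2 ≤ 6 and |y| = 1 ≥ 1. Reading y takes N from S4 back to S4, so every xyⁱz is accepted.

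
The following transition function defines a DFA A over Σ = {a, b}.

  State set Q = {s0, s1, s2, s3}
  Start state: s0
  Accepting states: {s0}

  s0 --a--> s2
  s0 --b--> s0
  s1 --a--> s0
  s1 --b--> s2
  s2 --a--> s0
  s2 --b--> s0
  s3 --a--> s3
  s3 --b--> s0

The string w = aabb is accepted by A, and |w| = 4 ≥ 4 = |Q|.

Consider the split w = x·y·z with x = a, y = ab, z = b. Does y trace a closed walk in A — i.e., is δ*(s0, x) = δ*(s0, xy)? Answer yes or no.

no

State sequence: s0 -a-> s2 -a-> s0 -b-> s0

After x (step 1): s2. After xy (step 3): s0.
They differ (s2 ≠ s0), so y is not a cycle from the state after x; this split is not the one the pumping-lemma construction produces, and pumping y need not keep the string in L(A).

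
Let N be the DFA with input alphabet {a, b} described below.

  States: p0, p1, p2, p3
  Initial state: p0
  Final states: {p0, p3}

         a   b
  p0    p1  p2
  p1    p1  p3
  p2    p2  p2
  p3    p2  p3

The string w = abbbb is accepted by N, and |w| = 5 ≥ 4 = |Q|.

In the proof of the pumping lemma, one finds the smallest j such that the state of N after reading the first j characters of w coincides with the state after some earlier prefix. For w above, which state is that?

Run of N on w = a b b b b:
  step 0: p0  (start)
  step 1: p1  (read a: p0→p1)
  step 2: p3  (read b: p1→p3)
  step 3: p3  (read b: p3→p3)   ← first repeat (p3 seen earlier)
  step 4: p3  (read b: p3→p3)
  step 5: p3  (read b: p3→p3)

The earliest repeat is at step j = 3: N is in p3, which it already visited at step i = 2.
The DFA has 4 states, so the proof of the pumping lemma guarantees a repeated state among the first 4+1 visited; the segment between the two visits is the pumpable y.

p3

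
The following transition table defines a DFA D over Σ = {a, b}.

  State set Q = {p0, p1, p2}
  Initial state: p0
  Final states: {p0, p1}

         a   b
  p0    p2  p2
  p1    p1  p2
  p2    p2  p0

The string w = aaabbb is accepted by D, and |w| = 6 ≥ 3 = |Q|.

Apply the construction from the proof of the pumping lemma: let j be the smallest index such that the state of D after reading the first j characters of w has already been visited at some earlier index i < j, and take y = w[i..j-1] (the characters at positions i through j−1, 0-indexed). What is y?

Run of D on w = a a a b b b:
  step 0: p0  (start)
  step 1: p2  (read a: p0→p2)
  step 2: p2  (read a: p2→p2)   ← first repeat (p2 seen earlier)
  step 3: p2  (read a: p2→p2)
  step 4: p0  (read b: p2→p0)
  step 5: p2  (read b: p0→p2)
  step 6: p0  (read b: p2→p0)

So i = 1, j = 2, giving x = w[0:1] = a, y = w[1:2] = a, z = w[2:6] = abbb.
Check: |xy| = 2 ≤ 3 and |y| = 1 ≥ 1. Reading y takes D from p2 back to p2, so every xyⁱz is accepted.

a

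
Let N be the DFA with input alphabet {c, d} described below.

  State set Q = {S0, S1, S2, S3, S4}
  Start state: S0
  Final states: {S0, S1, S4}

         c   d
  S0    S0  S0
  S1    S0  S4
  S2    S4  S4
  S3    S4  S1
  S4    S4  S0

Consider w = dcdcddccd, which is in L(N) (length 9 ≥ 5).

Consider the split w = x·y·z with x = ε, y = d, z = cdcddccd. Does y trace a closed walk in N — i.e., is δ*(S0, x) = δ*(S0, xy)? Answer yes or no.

yes

State sequence: S0 -d-> S0

After x (step 0): S0. After xy (step 1): S0.
They match, so y = d drives N around a cycle from S0 back to itself; pumping y any number of times keeps N in S0 before reading z, and xyⁱz ∈ L(N) for every i ≥ 0.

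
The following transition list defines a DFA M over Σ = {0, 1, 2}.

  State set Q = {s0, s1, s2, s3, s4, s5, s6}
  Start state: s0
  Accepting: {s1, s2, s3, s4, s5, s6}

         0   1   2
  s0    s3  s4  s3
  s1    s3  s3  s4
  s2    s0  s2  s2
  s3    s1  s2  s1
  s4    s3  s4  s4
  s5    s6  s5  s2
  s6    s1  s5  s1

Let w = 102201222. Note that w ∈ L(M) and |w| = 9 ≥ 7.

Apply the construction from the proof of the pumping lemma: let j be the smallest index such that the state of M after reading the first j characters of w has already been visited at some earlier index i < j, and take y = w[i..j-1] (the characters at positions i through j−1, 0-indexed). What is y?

022

Run of M on w = 1 0 2 2 0 1 2 2 2:
  step 0: s0  (start)
  step 1: s4  (read 1: s0→s4)
  step 2: s3  (read 0: s4→s3)
  step 3: s1  (read 2: s3→s1)
  step 4: s4  (read 2: s1→s4)   ← first repeat (s4 seen earlier)
  step 5: s3  (read 0: s4→s3)
  step 6: s2  (read 1: s3→s2)
  step 7: s2  (read 2: s2→s2)
  step 8: s2  (read 2: s2→s2)
  step 9: s2  (read 2: s2→s2)

So i = 1, j = 4, giving x = w[0:1] = 1, y = w[1:4] = 022, z = w[4:9] = 01222.
Check: |xy| = 4 ≤ 7 and |y| = 3 ≥ 1. Reading y takes M from s4 back to s4, so every xyⁱz is accepted.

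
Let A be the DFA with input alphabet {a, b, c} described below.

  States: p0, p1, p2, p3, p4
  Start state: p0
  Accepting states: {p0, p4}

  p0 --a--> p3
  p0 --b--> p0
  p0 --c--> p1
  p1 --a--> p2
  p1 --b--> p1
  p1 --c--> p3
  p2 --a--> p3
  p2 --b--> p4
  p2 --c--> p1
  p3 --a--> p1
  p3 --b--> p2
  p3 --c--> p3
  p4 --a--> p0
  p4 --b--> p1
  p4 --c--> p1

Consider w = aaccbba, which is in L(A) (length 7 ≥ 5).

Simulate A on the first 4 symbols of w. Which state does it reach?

p3

Run of A on the first 4 characters of w = a a c c:
  step 0: p0  (start)
  step 1: p3  (read a: p0→p3)
  step 2: p1  (read a: p3→p1)
  step 3: p3  (read c: p1→p3)
  step 4: p3  (read c: p3→p3)

After reading 4 characters, A is in state p3.
(This kind of state-tracing is the core of the pumping-lemma construction: with 5 states, pigeonhole forces a repeat within the first 5 steps.)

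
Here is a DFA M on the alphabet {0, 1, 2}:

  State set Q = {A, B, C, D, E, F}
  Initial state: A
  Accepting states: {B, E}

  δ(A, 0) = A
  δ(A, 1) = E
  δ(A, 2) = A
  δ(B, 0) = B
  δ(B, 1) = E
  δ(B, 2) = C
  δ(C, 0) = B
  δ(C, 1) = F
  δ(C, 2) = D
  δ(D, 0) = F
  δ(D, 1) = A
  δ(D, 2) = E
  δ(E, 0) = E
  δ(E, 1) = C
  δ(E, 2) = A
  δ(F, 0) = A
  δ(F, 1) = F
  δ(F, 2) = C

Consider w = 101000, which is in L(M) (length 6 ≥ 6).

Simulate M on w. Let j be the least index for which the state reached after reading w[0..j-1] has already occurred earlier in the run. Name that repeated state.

E

Run of M on w = 1 0 1 0 0 0:
  step 0: A  (start)
  step 1: E  (read 1: A→E)
  step 2: E  (read 0: E→E)   ← first repeat (E seen earlier)
  step 3: C  (read 1: E→C)
  step 4: B  (read 0: C→B)
  step 5: B  (read 0: B→B)
  step 6: B  (read 0: B→B)

The earliest repeat is at step j = 2: M is in E, which it already visited at step i = 1.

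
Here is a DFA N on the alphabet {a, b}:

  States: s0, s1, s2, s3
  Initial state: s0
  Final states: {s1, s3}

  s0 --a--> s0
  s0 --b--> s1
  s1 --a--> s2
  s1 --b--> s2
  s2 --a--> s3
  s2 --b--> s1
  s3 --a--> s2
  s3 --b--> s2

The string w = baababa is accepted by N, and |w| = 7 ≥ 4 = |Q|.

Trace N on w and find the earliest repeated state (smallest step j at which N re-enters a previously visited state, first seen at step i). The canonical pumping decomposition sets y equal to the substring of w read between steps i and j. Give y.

Run of N on w = b a a b a b a:
  step 0: s0  (start)
  step 1: s1  (read b: s0→s1)
  step 2: s2  (read a: s1→s2)
  step 3: s3  (read a: s2→s3)
  step 4: s2  (read b: s3→s2)   ← first repeat (s2 seen earlier)
  step 5: s3  (read a: s2→s3)
  step 6: s2  (read b: s3→s2)
  step 7: s3  (read a: s2→s3)

So i = 2, j = 4, giving x = w[0:2] = ba, y = w[2:4] = ab, z = w[4:7] = aba.
Check: |xy| = 4 ≤ 4 and |y| = 2 ≥ 1. Reading y takes N from s2 back to s2, so every xyⁱz is accepted.
Pumping length from the standard proof: p = 4 (the number of states). The repeated state found above gives |xy| = j ≤ 4 and |y| = j − i ≥ 1.

ab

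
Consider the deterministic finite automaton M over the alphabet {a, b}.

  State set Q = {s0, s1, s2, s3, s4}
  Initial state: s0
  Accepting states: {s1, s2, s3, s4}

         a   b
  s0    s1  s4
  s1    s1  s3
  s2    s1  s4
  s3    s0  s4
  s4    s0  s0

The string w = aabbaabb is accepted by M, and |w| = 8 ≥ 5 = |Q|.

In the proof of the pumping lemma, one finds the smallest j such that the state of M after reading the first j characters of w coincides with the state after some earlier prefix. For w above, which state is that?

Run of M on w = a a b b a a b b:
  step 0: s0  (start)
  step 1: s1  (read a: s0→s1)
  step 2: s1  (read a: s1→s1)   ← first repeat (s1 seen earlier)
  step 3: s3  (read b: s1→s3)
  step 4: s4  (read b: s3→s4)
  step 5: s0  (read a: s4→s0)
  step 6: s1  (read a: s0→s1)
  step 7: s3  (read b: s1→s3)
  step 8: s4  (read b: s3→s4)

The earliest repeat is at step j = 2: M is in s1, which it already visited at step i = 1.

s1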